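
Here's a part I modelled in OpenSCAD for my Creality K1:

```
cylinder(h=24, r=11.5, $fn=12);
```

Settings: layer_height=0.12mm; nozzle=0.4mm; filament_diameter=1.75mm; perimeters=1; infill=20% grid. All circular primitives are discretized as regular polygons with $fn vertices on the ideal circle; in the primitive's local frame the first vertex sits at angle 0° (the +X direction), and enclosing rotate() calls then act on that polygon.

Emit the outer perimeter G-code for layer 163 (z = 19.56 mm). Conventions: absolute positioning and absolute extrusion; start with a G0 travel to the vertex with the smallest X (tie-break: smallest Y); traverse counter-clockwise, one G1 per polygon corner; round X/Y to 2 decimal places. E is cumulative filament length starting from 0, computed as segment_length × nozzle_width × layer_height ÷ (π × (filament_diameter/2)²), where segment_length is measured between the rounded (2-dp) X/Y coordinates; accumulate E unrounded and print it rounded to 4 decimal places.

At z = 19.56 mm: the r=11.5 cylinder gives a regular 12-gon of circumradius 11.5 (constant along its height). The outline is a single polygon with 12 vertices. Extrusion per mm of travel: 0.4 × 0.12 / (π × 0.875²) = 0.019956. Accumulating E over each segment gives final E = 1.4256.

G0 X-11.50 Y0.00 Z19.56
G1 X-9.96 Y-5.75 E0.1188
G1 X-5.75 Y-9.96 E0.2376
G1 X0.00 Y-11.50 E0.3564
G1 X5.75 Y-9.96 E0.4752
G1 X9.96 Y-5.75 E0.5940
G1 X11.50 Y0.00 E0.7128
G1 X9.96 Y5.75 E0.8316
G1 X5.75 Y9.96 E0.9504
G1 X0.00 Y11.50 E1.0692
G1 X-5.75 Y9.96 E1.1880
G1 X-9.96 Y5.75 E1.3068
G1 X-11.50 Y0.00 E1.4256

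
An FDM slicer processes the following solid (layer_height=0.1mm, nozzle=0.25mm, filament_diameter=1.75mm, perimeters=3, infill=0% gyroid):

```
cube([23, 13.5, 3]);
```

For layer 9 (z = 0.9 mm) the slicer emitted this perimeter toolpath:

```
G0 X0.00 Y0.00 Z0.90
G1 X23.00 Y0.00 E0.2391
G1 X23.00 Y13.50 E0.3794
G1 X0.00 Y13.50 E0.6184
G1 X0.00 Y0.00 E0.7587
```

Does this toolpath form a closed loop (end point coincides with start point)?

Start point (G0): (0.00, 0.00). End point (last G1): the path returns to the start — closed.

yes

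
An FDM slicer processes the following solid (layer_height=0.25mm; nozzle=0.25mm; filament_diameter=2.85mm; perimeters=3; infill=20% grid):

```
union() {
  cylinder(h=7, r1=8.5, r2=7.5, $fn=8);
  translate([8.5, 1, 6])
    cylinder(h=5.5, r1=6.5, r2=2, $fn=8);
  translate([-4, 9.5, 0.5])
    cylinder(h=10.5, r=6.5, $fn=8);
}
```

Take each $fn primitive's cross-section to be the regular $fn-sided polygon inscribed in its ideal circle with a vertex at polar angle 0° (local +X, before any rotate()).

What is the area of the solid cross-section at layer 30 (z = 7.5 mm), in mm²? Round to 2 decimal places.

At z = 7.5 mm: the cone is absent (z outside [0, 7]); the cone at (8.5, 1): at t=0.273 of its height the radius interpolates to r₁+(r₂−r₁)t = 5.273, giving a regular 8-gon of that circumradius (area = (8/2)·5.273²·sin(360°/8) = 78.63 mm²); the cylinder at (-4, 9.5): section is a regular 8-gon, circumradius r=6.5 (area = (8/2)·6.500²·sin(360°/8) = 119.50 mm²); Taking the union: the 2 present regions are separate (no shared area or edge), so areas and boundary lengths simply add and each stays a separate island — area = 198.14 mm². Overall, the cross-section has 2 separate islands. Net area = 198.14 mm².

198.14 mm²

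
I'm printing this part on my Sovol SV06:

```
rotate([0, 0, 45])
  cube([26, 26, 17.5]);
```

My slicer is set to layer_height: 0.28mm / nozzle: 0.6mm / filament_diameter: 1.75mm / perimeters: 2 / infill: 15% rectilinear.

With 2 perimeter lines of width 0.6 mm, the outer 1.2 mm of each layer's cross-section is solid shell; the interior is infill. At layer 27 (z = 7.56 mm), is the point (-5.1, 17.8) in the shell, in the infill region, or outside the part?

At z = 7.56 mm: the 26×26 cube contributes its full rectangle; (whole slice rotated 45° about Z — lengths, areas and connectivity unchanged). Overall, the cross-section is a single solid region. Undo the 45° rotation: the query point maps to (8.980, 16.193) in the un-rotated model frame. The nearest boundary edge runs (0.00, 26.00)→(0.00, 0.00); distance from the point to it = 8.98 mm. The point is inside the cross-section and 8.98 mm from the nearest boundary — more than the 1.2 mm shell width (2 × 0.6), so it's in the infill interior.

infill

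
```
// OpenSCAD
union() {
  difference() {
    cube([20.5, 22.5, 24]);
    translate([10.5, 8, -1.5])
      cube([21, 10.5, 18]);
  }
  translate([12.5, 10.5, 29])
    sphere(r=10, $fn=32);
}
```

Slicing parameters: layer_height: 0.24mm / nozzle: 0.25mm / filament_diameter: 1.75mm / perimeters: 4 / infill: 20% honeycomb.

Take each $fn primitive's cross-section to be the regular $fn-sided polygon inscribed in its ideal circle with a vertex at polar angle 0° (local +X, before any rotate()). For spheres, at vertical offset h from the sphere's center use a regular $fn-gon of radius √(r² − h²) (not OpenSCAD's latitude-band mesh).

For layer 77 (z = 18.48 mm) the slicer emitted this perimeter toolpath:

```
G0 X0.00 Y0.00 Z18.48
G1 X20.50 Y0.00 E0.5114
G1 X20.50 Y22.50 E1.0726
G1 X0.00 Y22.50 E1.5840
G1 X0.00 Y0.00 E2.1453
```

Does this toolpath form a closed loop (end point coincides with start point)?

yes

Start point (G0): (0.00, 0.00). End point (last G1): the path returns to the start — closed.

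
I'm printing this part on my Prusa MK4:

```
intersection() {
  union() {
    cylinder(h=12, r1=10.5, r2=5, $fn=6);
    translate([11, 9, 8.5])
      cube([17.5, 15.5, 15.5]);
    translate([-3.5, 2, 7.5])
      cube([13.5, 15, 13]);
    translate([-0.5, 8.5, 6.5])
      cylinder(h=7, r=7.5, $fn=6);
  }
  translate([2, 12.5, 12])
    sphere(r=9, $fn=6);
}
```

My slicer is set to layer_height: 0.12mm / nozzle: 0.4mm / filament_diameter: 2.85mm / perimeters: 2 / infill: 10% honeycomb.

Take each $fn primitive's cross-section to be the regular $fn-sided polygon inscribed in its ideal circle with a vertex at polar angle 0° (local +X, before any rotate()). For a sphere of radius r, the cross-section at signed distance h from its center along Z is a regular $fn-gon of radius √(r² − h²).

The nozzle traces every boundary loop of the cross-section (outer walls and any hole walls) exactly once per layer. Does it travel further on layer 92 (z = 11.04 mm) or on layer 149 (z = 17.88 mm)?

Layer 92 (z = 11.04): the cone (r1=10.5→r2=5) has section circumradius 5.440 here — a regular 6-gon (perimeter = 2·6·5.440·sin(180°/6) = 32.64 mm); the cube at (11, 9) (footprint 17.5×15.5) is included at this height (perimeter 66.00 mm); the cube at (-3.5, 2) (footprint 13.5×15) is included at this height (perimeter 57.00 mm); the r=7.5 cylinder at (-0.5, 8.5) contributes a regular 6-gon of circumradius 7.5 (perimeter = 2·6·7.500·sin(180°/6) = 45.00 mm); Taking the union: the regions partially overlap (shared area 131.03 mm²), so the edge portions inside another operand are dropped and the merged outline is re-measured after clipping — boundary = 138.91 mm; the r=9 sphere at (2, 12.5) contributes a regular 6-gon of circumradius √(9²−0.96²) = 8.949 (perimeter = 2·6·8.949·sin(180°/6) = 53.69 mm); Keeping only the common overlap: the r=9 sphere at (2, 12.5) partially overlaps that combined region; clipping to the common part keeps 164.62 mm² — boundary = 49.02 mm. So its perimeter = 49.02 mm. Layer 149 (z = 17.88): the cone is absent (z outside [0, 12]); the cube at (11, 9) (footprint 17.5×15.5) is included at this height (perimeter 66.00 mm); the cube at (-3.5, 2) (footprint 13.5×15) is included at this height (perimeter 57.00 mm); the cylinder at (-0.5, 8.5) is absent (z outside [6.5, 13.5]); Taking the union: the 2 present regions are separate (no shared area or edge), so areas and boundary lengths simply add and each stays a separate island — boundary = 123.00 mm; the r=9 sphere at (2, 12.5) slices to a regular 6-gon of circumradius 6.814 (√(r²−h²) with h=5.88 from center) (perimeter = 2·6·6.814·sin(180°/6) = 40.88 mm); Keeping only the common overlap: the r=9 sphere at (2, 12.5) partially overlaps that combined region; clipping to the common part keeps 106.95 mm² — boundary = 38.56 mm. So its perimeter = 38.56 mm. Layer 92 is larger (49.02 vs 38.56 mm).

layer 92 (z = 11.04 mm)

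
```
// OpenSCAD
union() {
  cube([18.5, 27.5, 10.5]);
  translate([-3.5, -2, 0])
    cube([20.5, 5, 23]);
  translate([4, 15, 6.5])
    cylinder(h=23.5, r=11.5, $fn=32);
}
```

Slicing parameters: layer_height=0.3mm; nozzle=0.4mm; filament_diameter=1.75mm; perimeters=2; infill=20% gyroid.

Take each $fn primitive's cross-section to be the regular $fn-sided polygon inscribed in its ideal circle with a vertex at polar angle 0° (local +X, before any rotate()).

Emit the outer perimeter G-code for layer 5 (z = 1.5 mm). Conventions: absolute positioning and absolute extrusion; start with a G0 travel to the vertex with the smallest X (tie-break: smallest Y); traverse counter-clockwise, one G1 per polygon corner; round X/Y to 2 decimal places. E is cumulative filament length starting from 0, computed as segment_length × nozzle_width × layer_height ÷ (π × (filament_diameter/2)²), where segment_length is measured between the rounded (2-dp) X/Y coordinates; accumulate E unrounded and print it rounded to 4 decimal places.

At z = 1.5 mm: the cube (footprint 18.5×27.5) is included at this height; the cube at (-3.5, -2) (footprint 20.5×5) is included at this height; the cylinder at (4, 15) is not intersected at this z (z outside [6.5, 30]); Merging all regions: the regions partially overlap (shared area 51.00 mm²), so overlapping operands fuse into one piece — 1 connected region. The outline is a single polygon with 8 vertices. Extrusion per mm of travel: 0.4 × 0.3 / (π × 0.875²) = 0.049890. Accumulating E over each segment gives final E = 5.1387.

G0 X-3.50 Y-2.00 Z1.50
G1 X17.00 Y-2.00 E1.0227
G1 X17.00 Y0.00 E1.1225
G1 X18.50 Y0.00 E1.1974
G1 X18.50 Y27.50 E2.5693
G1 X0.00 Y27.50 E3.4923
G1 X0.00 Y3.00 E4.7146
G1 X-3.50 Y3.00 E4.8892
G1 X-3.50 Y-2.00 E5.1387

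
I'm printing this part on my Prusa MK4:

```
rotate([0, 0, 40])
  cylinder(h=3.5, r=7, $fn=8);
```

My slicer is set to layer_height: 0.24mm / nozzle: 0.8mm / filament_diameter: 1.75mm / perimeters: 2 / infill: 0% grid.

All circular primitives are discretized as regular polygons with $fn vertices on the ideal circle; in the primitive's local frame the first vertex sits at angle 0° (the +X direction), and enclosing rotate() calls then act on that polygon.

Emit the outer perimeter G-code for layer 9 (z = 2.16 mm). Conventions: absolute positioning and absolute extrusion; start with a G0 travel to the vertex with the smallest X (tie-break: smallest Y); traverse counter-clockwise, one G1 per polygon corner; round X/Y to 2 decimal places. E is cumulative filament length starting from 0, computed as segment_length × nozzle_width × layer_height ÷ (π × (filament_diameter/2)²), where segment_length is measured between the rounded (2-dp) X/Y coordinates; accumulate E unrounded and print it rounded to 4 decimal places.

G0 X-6.97 Y0.61 Z2.16
G1 X-5.36 Y-4.50 E0.4277
G1 X-0.61 Y-6.97 E0.8550
G1 X4.50 Y-5.36 E1.2827
G1 X6.97 Y-0.61 E1.7101
G1 X5.36 Y4.50 E2.1377
G1 X0.61 Y6.97 E2.5651
G1 X-4.50 Y5.36 E2.9928
G1 X-6.97 Y0.61 E3.4201

At z = 2.16 mm: the r=7 cylinder gives a regular 8-gon of circumradius 7 (constant along its height); (whole slice rotated 40° about Z — lengths, areas and connectivity unchanged). The outline is a single polygon with 8 vertices. Extrusion per mm of travel: 0.8 × 0.24 / (π × 0.875²) = 0.079824. Accumulating E over each segment gives final E = 3.4201.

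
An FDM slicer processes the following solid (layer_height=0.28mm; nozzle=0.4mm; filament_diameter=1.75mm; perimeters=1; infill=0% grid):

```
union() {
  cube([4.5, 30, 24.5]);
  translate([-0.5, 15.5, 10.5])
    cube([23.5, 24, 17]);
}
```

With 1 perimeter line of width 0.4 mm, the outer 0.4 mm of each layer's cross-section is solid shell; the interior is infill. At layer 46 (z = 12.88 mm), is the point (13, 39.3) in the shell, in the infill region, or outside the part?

At z = 12.88 mm: the cube (footprint 4.5×30) is included at this height; the cube at (-0.5, 15.5) (footprint 23.5×24) is included at this height; Taking the union: the regions partially overlap (shared area 65.25 mm²), so overlapping operands fuse into one piece — 1 connected region. Overall, the cross-section is a single solid region. The nearest boundary edge runs (-0.50, 39.50)→(23.00, 39.50); distance from the point to it = 0.20 mm. The point is inside the cross-section, 0.20 mm from the nearest boundary — within the 0.4 mm shell band (1 × 0.4).

shell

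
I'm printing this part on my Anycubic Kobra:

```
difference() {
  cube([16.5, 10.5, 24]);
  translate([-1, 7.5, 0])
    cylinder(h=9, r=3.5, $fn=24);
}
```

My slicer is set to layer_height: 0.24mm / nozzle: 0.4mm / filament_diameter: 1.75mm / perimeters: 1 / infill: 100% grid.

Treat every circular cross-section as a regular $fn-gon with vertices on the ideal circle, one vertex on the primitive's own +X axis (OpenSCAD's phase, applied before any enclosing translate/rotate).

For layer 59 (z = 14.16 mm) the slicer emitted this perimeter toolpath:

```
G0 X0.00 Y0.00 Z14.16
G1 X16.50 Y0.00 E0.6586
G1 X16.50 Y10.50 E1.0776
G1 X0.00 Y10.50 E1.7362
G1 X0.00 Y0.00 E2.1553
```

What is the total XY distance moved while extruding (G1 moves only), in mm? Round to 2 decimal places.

54.00 mm

Sum the Euclidean lengths of each G1 segment: total = 54.00 mm.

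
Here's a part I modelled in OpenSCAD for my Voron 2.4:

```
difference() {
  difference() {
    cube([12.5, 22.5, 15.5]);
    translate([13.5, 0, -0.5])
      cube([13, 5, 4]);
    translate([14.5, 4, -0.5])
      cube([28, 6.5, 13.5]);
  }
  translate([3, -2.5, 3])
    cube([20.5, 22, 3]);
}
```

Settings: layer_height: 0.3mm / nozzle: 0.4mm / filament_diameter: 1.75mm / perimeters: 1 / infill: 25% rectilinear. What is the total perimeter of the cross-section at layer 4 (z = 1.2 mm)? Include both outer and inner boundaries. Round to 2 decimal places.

At z = 1.2 mm: the cube is present — its section is the full 12.5×22.5 rectangle (perimeter 70.00 mm); the 13×5 cube at (13.5, 0) contributes its full rectangle (perimeter 36.00 mm); the cube at (14.5, 4) (footprint 28×6.5) is included at this height (perimeter 69.00 mm); After the difference (first − rest): starting from the 12.5×22.5 cube, the 13×5 cube at (13.5, 0) misses the remaining region (no effect); the 28×6.5 cube at (14.5, 4) misses the remaining region (no effect) — boundary = 70.00 mm; the cube at (3, -2.5) does not reach this height (z outside [3, 6]); Taking the first minus the rest: none of the subtracted shapes is present at this height, so that combined region is unchanged — boundary = 70.00 mm. Overall, the cross-section is a single solid region. Total boundary length (outer) = 70.00 mm.

70.00 mm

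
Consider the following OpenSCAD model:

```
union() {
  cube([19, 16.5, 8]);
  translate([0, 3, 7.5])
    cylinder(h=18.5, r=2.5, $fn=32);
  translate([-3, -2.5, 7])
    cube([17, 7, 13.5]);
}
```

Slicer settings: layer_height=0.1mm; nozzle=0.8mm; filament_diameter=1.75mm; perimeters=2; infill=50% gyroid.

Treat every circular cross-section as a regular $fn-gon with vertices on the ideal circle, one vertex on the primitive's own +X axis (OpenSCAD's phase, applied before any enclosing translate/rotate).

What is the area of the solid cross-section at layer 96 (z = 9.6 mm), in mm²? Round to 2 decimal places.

121.76 mm²

At z = 9.6 mm: the cube is not intersected at this z (z outside [0, 8]); the r=2.5 cylinder at (0, 3) gives a regular 32-gon of circumradius 2.5 (constant along its height) (area = (32/2)·2.500²·sin(360°/32) = 19.51 mm²); the 17×7 cube at (-3, -2.5) contributes its full rectangle (area 119.00 mm²); Combining (union): the regions partially overlap — summed areas 138.51 mm² minus the doubly-counted overlap 16.75 mm² gives 121.76 mm² — area = 121.76 mm². Overall, the cross-section is a single solid region. Net area = 121.76 mm².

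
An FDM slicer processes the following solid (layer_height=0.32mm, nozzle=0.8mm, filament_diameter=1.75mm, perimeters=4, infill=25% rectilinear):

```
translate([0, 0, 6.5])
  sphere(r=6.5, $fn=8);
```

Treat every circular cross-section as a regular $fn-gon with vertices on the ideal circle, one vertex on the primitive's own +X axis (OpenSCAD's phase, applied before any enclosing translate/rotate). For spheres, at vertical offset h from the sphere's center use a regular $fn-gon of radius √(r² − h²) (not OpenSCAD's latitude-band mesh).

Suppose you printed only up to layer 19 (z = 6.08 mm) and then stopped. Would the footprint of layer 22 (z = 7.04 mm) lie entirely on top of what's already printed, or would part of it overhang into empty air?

Compare the two slices. At z = 6.08: the r=6.5 sphere slices to a regular 8-gon of circumradius 6.486 (√(r²−h²) with h=0.42 from center) (area = (8/2)·6.486²·sin(360°/8) = 119.00 mm²). At z = 7.04: the r=6.5 sphere slices to a regular 8-gon of circumradius 6.478 (√(r²−h²) with h=0.54 from center) (area = (8/2)·6.478²·sin(360°/8) = 118.68 mm²). Checking containment: the cross-section at z = 7.04 is a subset of the cross-section at z = 6.08.

entirely on top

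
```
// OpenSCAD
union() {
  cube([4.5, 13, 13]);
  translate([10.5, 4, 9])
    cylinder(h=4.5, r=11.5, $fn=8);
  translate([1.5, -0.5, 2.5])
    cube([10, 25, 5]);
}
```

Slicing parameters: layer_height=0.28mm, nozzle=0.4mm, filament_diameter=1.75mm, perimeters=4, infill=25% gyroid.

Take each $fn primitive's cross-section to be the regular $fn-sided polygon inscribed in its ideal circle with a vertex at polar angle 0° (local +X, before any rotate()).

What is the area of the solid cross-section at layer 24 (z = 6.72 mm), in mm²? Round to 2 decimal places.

At z = 6.72 mm: the 4.5×13 cube contributes its full rectangle (area 58.50 mm²); the cylinder at (10.5, 4) is not intersected at this z (z outside [9, 13.5]); the 10×25 cube at (1.5, -0.5) contributes its full rectangle (area 250.00 mm²); Taking the union: the regions partially overlap — summed areas 308.50 mm² minus the doubly-counted overlap 39.00 mm² gives 269.50 mm² — area = 269.50 mm². Overall, the cross-section is a single solid region. Net area = 269.50 mm².

269.50 mm²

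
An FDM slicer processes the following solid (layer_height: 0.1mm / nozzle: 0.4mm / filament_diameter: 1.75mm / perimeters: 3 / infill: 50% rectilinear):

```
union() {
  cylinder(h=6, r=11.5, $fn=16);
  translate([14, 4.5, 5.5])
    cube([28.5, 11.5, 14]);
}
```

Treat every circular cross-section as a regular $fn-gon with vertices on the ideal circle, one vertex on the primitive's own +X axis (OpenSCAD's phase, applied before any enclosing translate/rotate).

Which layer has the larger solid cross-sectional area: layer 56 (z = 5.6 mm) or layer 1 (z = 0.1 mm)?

Layer 56 (z = 5.6): the r=11.5 cylinder contributes a regular 16-gon of circumradius 11.5 (area = (16/2)·11.500²·sin(360°/16) = 404.88 mm²); the cube at (14, 4.5) (footprint 28.5×11.5) is included at this height (area 327.75 mm²); Taking the union: the 2 present regions are separate (no shared area or edge), so areas and boundary lengths simply add and each stays a separate island — area = 732.63 mm². So its area = 732.63 mm². Layer 1 (z = 0.1): the r=11.5 cylinder gives a regular 16-gon of circumradius 11.5 (constant along its height) (area = (16/2)·11.500²·sin(360°/16) = 404.88 mm²); the cube at (14, 4.5) is absent (z outside [5.5, 19.5]); Merging all regions: only the r=11.5 cylinder is present, so the union is just that shape — area = 404.88 mm². So its area = 404.88 mm². Layer 56 is larger (732.63 vs 404.88 mm²).

layer 56 (z = 5.6 mm)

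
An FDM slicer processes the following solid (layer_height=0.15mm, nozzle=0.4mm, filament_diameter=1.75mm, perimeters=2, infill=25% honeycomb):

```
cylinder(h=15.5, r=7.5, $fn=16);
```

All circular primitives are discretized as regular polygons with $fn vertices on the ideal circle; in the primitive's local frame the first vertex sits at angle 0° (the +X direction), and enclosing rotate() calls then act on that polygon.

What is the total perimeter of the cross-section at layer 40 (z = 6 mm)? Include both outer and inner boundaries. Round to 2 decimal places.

46.82 mm

At z = 6 mm: the r=7.5 cylinder contributes a regular 16-gon of circumradius 7.5 (perimeter = 2·16·7.500·sin(180°/16) = 46.82 mm). Overall, the cross-section is a single solid region. Total boundary length (outer) = 46.82 mm.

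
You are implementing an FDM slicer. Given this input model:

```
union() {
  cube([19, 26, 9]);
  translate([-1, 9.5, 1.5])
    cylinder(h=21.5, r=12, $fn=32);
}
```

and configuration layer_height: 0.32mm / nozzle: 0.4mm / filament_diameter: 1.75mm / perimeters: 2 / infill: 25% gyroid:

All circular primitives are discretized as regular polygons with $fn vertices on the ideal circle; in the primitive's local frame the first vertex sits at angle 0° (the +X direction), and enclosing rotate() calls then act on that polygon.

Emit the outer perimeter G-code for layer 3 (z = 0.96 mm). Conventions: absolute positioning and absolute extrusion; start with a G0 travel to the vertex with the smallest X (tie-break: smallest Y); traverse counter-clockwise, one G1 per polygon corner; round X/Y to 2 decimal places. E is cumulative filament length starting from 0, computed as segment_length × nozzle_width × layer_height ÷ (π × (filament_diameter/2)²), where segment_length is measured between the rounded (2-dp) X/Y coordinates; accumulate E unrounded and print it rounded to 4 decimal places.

G0 X0.00 Y0.00 Z0.96
G1 X19.00 Y0.00 E1.0111
G1 X19.00 Y26.00 E2.3947
G1 X0.00 Y26.00 E3.4058
G1 X0.00 Y0.00 E4.7895

At z = 0.96 mm: the cube (footprint 19×26) is included at this height; the cylinder at (-1, 9.5) does not reach this height (z outside [1.5, 23]); Taking the union: only the 19×26 cube is present, so the union is just that shape — 1 connected region. The outline is a single polygon with 4 vertices. Extrusion per mm of travel: 0.4 × 0.32 / (π × 0.875²) = 0.053216. Accumulating E over each segment gives final E = 4.7895.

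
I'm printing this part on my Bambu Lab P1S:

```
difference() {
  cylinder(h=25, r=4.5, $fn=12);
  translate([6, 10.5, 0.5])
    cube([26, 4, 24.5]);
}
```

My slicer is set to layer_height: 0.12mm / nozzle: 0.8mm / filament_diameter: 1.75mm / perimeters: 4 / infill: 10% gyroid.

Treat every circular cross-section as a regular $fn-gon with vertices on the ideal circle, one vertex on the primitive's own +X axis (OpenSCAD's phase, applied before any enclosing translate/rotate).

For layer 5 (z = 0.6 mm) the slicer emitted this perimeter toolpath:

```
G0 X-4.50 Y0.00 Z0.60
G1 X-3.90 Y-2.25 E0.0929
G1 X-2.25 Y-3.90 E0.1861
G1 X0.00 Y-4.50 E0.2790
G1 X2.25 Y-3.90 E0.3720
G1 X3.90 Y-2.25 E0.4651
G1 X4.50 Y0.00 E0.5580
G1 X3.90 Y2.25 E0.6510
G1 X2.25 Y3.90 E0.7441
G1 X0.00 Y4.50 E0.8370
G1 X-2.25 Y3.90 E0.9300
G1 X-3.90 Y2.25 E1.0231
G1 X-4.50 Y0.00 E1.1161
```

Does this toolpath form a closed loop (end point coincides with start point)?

yes

Start point (G0): (-4.50, 0.00). End point (last G1): the path returns to the start — closed.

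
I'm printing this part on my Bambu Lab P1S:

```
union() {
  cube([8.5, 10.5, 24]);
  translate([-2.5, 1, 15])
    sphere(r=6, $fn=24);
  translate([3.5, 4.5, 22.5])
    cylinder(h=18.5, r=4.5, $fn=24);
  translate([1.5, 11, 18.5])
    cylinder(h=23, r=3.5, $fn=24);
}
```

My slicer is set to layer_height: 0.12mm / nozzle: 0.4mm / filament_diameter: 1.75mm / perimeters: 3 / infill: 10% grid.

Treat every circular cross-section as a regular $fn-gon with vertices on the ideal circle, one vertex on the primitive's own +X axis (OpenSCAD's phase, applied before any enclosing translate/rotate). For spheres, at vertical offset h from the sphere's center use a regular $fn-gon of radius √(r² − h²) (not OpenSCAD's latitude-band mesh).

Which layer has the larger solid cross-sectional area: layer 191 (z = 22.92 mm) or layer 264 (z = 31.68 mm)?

layer 191 (z = 22.92 mm)

Layer 191 (z = 22.92): the 8.5×10.5 cube contributes its full rectangle (area 89.25 mm²); the sphere at (-2.5, 1) is absent (|z−center|=7.920 > r=6); the r=4.5 cylinder at (3.5, 4.5) contributes a regular 24-gon of circumradius 4.5 (area = (24/2)·4.500²·sin(360°/24) = 62.89 mm²); the r=3.5 cylinder at (1.5, 11) gives a regular 24-gon of circumradius 3.5 (constant along its height) (area = (24/2)·3.500²·sin(360°/24) = 38.05 mm²); Taking the union: the regions partially overlap — summed areas 190.19 mm² minus the doubly-counted overlap 71.27 mm² gives 118.92 mm² — area = 118.92 mm². So its area = 118.92 mm². Layer 264 (z = 31.68): the cube does not reach this height (z outside [0, 24]); the sphere at (-2.5, 1) is not intersected at this z (|z−center|=16.680 > r=6); the r=4.5 cylinder at (3.5, 4.5) contributes a regular 24-gon of circumradius 4.5 (area = (24/2)·4.500²·sin(360°/24) = 62.89 mm²); the r=3.5 cylinder at (1.5, 11) contributes a regular 24-gon of circumradius 3.5 (area = (24/2)·3.500²·sin(360°/24) = 38.05 mm²); Taking the union: the regions partially overlap — summed areas 100.94 mm² minus the doubly-counted overlap 3.19 mm² gives 97.75 mm² — area = 97.75 mm². So its area = 97.75 mm². Layer 191 is larger (118.92 vs 97.75 mm²).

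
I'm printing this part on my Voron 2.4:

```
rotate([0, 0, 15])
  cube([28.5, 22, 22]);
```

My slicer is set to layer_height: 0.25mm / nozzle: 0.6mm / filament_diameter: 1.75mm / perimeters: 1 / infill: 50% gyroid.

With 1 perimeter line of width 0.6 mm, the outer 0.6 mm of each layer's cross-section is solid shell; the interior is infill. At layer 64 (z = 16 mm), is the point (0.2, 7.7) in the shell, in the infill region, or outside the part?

At z = 16 mm: the cube is present — its section is the full 28.5×22 rectangle; (whole slice rotated 15° about Z — lengths, areas and connectivity unchanged). Overall, the cross-section is a single solid region. Undo the 15° rotation: the query point maps to (2.186, 7.386) in the un-rotated model frame. The nearest boundary edge runs (0.00, 22.00)→(0.00, 0.00); distance from the point to it = 2.19 mm. The point is inside the cross-section and 2.19 mm from the nearest boundary — more than the 0.6 mm shell width (1 × 0.6), so it's in the infill interior.

infill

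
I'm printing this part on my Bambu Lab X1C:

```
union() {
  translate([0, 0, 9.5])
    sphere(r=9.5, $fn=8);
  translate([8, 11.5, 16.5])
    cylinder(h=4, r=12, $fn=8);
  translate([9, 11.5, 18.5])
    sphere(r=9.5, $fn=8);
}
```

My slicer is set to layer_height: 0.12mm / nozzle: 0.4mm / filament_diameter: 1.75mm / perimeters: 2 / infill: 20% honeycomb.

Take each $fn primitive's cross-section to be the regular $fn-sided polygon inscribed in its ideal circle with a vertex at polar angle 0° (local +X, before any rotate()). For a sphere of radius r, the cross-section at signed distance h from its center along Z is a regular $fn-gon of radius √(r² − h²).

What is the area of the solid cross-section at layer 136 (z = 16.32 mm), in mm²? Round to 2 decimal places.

363.93 mm²

At z = 16.32 mm: the r=9.5 sphere contributes a regular 8-gon of circumradius √(9.5²−6.82²) = 6.613 (area = (8/2)·6.613²·sin(360°/8) = 123.71 mm²); the cylinder at (8, 11.5) is not intersected at this z (z outside [16.5, 20.5]); the r=9.5 sphere at (9, 11.5) contributes a regular 8-gon of circumradius √(9.5²−2.18²) = 9.246 (area = (8/2)·9.246²·sin(360°/8) = 241.82 mm²); Taking the union: the regions partially overlap — summed areas 365.53 mm² minus the doubly-counted overlap 1.60 mm² gives 363.93 mm² — area = 363.93 mm². Overall, the cross-section is a single solid region. Net area = 363.93 mm².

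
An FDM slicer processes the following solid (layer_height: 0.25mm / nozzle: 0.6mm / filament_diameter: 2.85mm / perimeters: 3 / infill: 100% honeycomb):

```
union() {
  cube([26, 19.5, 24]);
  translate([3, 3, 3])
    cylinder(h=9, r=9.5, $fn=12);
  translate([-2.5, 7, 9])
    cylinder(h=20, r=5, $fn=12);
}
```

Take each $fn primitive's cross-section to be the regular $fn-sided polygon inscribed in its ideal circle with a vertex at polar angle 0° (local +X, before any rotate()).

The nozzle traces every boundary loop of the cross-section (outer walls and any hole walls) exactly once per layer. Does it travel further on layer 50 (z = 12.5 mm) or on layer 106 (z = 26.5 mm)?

layer 50 (z = 12.5 mm)

Layer 50 (z = 12.5): the cube is present — its section is the full 26×19.5 rectangle (perimeter 91.00 mm); the cylinder at (3, 3) does not reach this height (z outside [3, 12]); the cylinder at (-2.5, 7): section is a regular 12-gon, circumradius r=5 (perimeter = 2·12·5.000·sin(180°/12) = 31.06 mm); Combining (union): the regions partially overlap (shared area 14.17 mm²), so the edge portions inside another operand are dropped and the merged outline is re-measured after clipping — boundary = 103.05 mm. So its perimeter = 103.05 mm. Layer 106 (z = 26.5): the cube is not intersected at this z (z outside [0, 24]); the cylinder at (3, 3) is not intersected at this z (z outside [3, 12]); the cylinder at (-2.5, 7): section is a regular 12-gon, circumradius r=5 (perimeter = 2·12·5.000·sin(180°/12) = 31.06 mm); Combining (union): only the r=5 cylinder at (-2.5, 7) is present, so the union is just that shape — boundary = 31.06 mm. So its perimeter = 31.06 mm. Layer 50 is larger (103.05 vs 31.06 mm).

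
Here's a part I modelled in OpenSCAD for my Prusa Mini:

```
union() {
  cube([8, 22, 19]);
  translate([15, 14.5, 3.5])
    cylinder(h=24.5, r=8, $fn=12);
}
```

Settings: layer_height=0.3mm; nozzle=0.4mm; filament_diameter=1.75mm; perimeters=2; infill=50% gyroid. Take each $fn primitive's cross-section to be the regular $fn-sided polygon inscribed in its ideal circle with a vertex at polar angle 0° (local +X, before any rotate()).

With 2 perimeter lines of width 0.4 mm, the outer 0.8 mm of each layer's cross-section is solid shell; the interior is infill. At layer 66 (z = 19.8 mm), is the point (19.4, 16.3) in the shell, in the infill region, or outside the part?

infill

At z = 19.8 mm: the cube does not reach this height (z outside [0, 19]); the r=8 cylinder at (15, 14.5) gives a regular 12-gon of circumradius 8 (constant along its height); Combining (union): only the r=8 cylinder at (15, 14.5) is present, so the union is just that shape — 1 connected region. Overall, the cross-section is a single solid region. The nearest boundary edge runs (23.00, 14.50)→(21.93, 18.50); distance from the point to it = 3.01 mm. The point is inside the cross-section and 3.01 mm from the nearest boundary — more than the 0.8 mm shell width (2 × 0.4), so it's in the infill interior.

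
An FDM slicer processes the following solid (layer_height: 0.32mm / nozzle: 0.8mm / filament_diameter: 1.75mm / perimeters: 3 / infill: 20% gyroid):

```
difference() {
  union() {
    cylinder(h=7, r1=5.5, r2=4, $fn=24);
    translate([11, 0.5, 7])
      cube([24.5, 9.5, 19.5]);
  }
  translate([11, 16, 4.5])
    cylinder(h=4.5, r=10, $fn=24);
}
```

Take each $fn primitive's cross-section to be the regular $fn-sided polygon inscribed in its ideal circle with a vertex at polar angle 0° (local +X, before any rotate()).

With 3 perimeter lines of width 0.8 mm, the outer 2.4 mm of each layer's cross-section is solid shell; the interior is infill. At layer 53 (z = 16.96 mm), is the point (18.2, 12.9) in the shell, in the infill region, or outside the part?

outside

At z = 16.96 mm: the cone is not intersected at this z (z outside [0, 7]); the cube at (11, 0.5) (footprint 24.5×9.5) is included at this height; Merging all regions: only the 24.5×9.5 cube at (11, 0.5) is present, so the union is just that shape — 1 connected region; the cylinder at (11, 16) is not intersected at this z (z outside [4.5, 9]); After the difference (first − rest): none of the subtracted shapes is present at this height, so that combined region is unchanged — 1 connected region. Overall, the cross-section is a single solid region. The nearest boundary edge runs (35.50, 10.00)→(11.00, 10.00); distance from the point to it = 2.90 mm. The point is not inside any of the regions above, so it lies outside the cross-section (2.90 mm from the nearest boundary).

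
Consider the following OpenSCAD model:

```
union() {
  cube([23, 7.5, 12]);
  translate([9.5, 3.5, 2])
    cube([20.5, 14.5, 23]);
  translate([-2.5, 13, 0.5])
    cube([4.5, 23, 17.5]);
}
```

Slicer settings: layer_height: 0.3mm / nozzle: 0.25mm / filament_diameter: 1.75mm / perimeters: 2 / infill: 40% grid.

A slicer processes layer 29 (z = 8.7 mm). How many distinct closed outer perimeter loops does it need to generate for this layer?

2

At z = 8.7 mm: the cube (footprint 23×7.5) is included at this height; the cube at (9.5, 3.5) (footprint 20.5×14.5) is included at this height; the 4.5×23 cube at (-2.5, 13) contributes its full rectangle; Taking the union: the regions partially overlap (shared area 54.00 mm²), so overlapping operands fuse into one piece — 2 connected regions. The result has 2 disconnected regions.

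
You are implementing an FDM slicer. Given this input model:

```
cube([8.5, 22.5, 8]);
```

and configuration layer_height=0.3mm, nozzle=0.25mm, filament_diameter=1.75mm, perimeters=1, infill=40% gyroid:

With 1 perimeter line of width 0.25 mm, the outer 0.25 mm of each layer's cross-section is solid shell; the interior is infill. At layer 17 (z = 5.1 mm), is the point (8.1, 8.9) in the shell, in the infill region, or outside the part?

infill

At z = 5.1 mm: the cube (footprint 8.5×22.5) is included at this height. Overall, the cross-section is a single solid region. The nearest boundary edge runs (8.50, 0.00)→(8.50, 22.50); distance from the point to it = 0.40 mm. The point is inside the cross-section and 0.40 mm from the nearest boundary — more than the 0.25 mm shell width (1 × 0.25), so it's in the infill interior.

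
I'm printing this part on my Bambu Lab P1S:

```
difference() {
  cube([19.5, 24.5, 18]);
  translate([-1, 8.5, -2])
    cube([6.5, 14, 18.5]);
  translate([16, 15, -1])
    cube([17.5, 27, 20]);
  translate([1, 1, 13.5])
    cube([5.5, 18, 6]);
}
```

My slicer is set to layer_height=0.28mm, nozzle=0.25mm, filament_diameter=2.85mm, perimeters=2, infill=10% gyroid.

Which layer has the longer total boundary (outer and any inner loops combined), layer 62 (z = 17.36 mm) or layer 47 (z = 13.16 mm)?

layer 62 (z = 17.36 mm)

Layer 62 (z = 17.36): the cube (footprint 19.5×24.5) is included at this height (perimeter 88.00 mm); the cube at (-1, 8.5) is not intersected at this z (z outside [-2, 16.5]); the 17.5×27 cube at (16, 15) contributes its full rectangle (perimeter 89.00 mm); the 5.5×18 cube at (1, 1) contributes its full rectangle (perimeter 47.00 mm); Subtracting the remaining from the first: starting from the 19.5×24.5 cube, the 17.5×27 cube at (16, 15) partially overlaps it — only the 33.25 mm² overlap (of its 472.50 mm²) is removed, clipping the outline; the 5.5×18 cube at (1, 1) lies wholly inside it (removes its full 99.00 mm² and its 47.00 mm outline becomes a hole wall) — boundary (outer + 1 inner loop) = 135.00 mm. So its perimeter = 135.00 mm. Layer 47 (z = 13.16): the cube (footprint 19.5×24.5) is included at this height (perimeter 88.00 mm); the 6.5×14 cube at (-1, 8.5) contributes its full rectangle (perimeter 41.00 mm); the cube at (16, 15) is present — its section is the full 17.5×27 rectangle (perimeter 89.00 mm); the cube at (1, 1) is not intersected at this z (z outside [13.5, 19.5]); After the difference (first − rest): starting from the 19.5×24.5 cube, the 6.5×14 cube at (-1, 8.5) partially overlaps it — only the 77.00 mm² overlap (of its 91.00 mm²) is removed, clipping the outline; the 17.5×27 cube at (16, 15) partially overlaps it — only the 33.25 mm² overlap (of its 472.50 mm²) is removed, clipping the outline — boundary = 99.00 mm. So its perimeter = 99.00 mm. Layer 62 is larger (135.00 vs 99.00 mm).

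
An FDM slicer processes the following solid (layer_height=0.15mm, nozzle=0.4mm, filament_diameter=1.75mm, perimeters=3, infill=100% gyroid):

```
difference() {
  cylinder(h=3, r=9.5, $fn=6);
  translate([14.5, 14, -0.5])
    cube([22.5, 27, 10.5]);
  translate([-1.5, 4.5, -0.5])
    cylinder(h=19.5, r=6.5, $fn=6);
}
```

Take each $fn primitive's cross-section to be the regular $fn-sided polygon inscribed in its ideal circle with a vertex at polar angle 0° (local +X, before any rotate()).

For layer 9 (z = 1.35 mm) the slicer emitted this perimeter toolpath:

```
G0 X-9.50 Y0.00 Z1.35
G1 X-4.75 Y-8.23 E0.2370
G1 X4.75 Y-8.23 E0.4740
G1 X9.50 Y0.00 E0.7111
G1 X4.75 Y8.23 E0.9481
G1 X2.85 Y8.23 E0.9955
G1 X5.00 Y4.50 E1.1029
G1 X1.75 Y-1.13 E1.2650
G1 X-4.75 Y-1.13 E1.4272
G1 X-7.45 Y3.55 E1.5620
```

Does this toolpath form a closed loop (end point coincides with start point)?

Start point (G0): (-9.50, 0.00). End point (last G1): the path does not return to the start — open.

no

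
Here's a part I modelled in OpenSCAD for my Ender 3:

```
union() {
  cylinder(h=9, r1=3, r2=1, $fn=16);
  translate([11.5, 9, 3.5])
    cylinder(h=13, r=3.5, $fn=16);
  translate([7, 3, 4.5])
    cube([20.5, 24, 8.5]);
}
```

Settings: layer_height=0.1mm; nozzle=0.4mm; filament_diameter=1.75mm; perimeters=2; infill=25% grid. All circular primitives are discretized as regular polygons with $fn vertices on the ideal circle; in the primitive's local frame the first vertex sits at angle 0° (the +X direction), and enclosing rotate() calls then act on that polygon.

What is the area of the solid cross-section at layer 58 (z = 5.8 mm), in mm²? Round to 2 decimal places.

At z = 5.8 mm: the cone (r1=3→r2=1) has section circumradius 1.711 here — a regular 16-gon (area = (16/2)·1.711²·sin(360°/16) = 8.96 mm²); the cylinder at (11.5, 9): section is a regular 16-gon, circumradius r=3.5 (area = (16/2)·3.500²·sin(360°/16) = 37.50 mm²); the cube at (7, 3) is present — its section is the full 20.5×24 rectangle (area 492.00 mm²); Combining (union): the regions partially overlap — summed areas 538.47 mm² minus the doubly-counted overlap 37.50 mm² gives 500.96 mm² — area = 500.96 mm². Overall, the cross-section has 2 separate islands. Net area = 500.96 mm².

500.96 mm²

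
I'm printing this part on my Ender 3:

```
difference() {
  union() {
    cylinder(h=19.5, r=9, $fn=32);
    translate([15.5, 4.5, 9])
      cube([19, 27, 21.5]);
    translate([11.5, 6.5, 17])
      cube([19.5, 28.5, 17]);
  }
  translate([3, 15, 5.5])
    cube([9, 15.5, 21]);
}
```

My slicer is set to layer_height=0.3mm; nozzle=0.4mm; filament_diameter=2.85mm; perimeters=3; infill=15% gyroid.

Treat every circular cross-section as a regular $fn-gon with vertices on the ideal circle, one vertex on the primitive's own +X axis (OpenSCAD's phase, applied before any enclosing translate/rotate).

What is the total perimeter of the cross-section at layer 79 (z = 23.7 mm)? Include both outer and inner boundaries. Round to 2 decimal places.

At z = 23.7 mm: the cylinder does not reach this height (z outside [0, 19.5]); the cube at (15.5, 4.5) (footprint 19×27) is included at this height (perimeter 92.00 mm); the cube at (11.5, 6.5) (footprint 19.5×28.5) is included at this height (perimeter 96.00 mm); Combining (union): the regions partially overlap (shared area 387.50 mm²), so the edge portions inside another operand are dropped and the merged outline is re-measured after clipping — boundary = 107.00 mm; the cube at (3, 15) (footprint 9×15.5) is included at this height (perimeter 49.00 mm); Taking the first minus the rest: starting from the result so far, the 9×15.5 cube at (3, 15) partially overlaps it — only the 7.75 mm² overlap (of its 139.50 mm²) is removed, clipping the outline — boundary = 108.00 mm. Overall, the cross-section is a single solid region. Total boundary length (outer) = 108.00 mm.

108.00 mm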